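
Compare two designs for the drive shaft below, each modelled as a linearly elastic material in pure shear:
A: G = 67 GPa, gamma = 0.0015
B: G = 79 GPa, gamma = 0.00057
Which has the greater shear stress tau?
Model: a linearly elastic material in pure shear, so tau = G·gamma (SI units).
  A: tau = (6.7 × 10¹⁰) × 0.0015 = 1.005 × 10⁸ Pa = 100.5 MPa
  B: tau = (7.9 × 10¹⁰) × 0.00057 = 4.503 × 10⁷ Pa = 45.03 MPa
100.5 MPa > 45.03 MPa, so A is larger.
Final answer: A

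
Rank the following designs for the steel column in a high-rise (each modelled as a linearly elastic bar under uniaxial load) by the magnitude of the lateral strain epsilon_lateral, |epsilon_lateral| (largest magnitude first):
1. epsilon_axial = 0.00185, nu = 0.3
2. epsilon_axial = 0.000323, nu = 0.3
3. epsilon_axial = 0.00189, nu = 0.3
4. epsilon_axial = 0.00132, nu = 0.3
Model: a linearly elastic bar under uniaxial load, so epsilon_lateral = -nu·epsilon_axial (SI units).
  Case 1: epsilon_lateral = -(0.3 × 0.00185) = -0.000555
  Case 2: epsilon_lateral = -(0.3 × 0.000323) = -9.69 × 10⁻⁵
  Case 3: epsilon_lateral = -(0.3 × 0.00189) = -0.000567
  Case 4: epsilon_lateral = -(0.3 × 0.00132) = -0.000396
Ordering by |epsilon_lateral|: 0.000567 (case 3) > 0.000555 (case 1) > 0.000396 (case 4) > 9.69 × 10⁻⁵ (case 2)
Final answer: 3, 1, 4, 2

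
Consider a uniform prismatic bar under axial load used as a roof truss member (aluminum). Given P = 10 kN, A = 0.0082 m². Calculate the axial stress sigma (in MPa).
Model: a uniform prismatic bar under axial load, so sigma = P / A.
Convert to SI units:
  P = 10 kN = 10000 N
Substitute:
  sigma = 10000 / 0.0082
  sigma = 1.22 × 10⁶ Pa
Convert: sigma = 1.22 × 10⁶ Pa = 1.22 MPa
Final answer: sigma = 1.22 MPa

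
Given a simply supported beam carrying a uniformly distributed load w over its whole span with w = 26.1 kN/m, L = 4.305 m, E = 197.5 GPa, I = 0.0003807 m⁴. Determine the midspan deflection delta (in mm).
Model: a simply supported beam carrying a uniformly distributed load w over its whole span, so delta = (5·w·L^4) / (384·E·I).
Convert to SI units:
  w = 26.1 kN/m = 26100 N/m
  E = 197.5 GPa = 1.975 × 10¹¹ Pa
Substitute:
  delta = (5 × 26100 × 4.305^4) / (384 × (1.975 × 10¹¹) × 0.0003807)
  delta = 0.001552 m
Convert: delta = 0.001552 m = 1.552 mm
Final answer: delta = 1.552 mm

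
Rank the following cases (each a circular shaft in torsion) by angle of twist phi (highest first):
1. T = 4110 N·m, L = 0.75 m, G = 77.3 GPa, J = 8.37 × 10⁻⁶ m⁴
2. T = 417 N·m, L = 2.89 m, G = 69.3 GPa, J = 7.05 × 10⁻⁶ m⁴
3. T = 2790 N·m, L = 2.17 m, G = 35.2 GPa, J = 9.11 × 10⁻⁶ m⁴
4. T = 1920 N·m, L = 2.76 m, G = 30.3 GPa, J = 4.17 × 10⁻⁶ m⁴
Model: a circular shaft in torsion, so phi = (T·L) / (G·J) (SI units).
  Case 1: phi = (4110 × 0.75) / ((7.73 × 10¹⁰) × (8.37 × 10⁻⁶)) = 0.004764 rad = 0.273°
  Case 2: phi = (417 × 2.89) / ((6.93 × 10¹⁰) × (7.05 × 10⁻⁶)) = 0.002467 rad = 0.1413°
  Case 3: phi = (2790 × 2.17) / ((3.52 × 10¹⁰) × (9.11 × 10⁻⁶)) = 0.01888 rad = 1.082°
  Case 4: phi = (1920 × 2.76) / ((3.03 × 10¹⁰) × (4.17 × 10⁻⁶)) = 0.04194 rad = 2.403°
Ordering: 2.403° (case 4) > 1.082° (case 3) > 0.273° (case 1) > 0.1413° (case 2)
Final answer: 4, 3, 1, 2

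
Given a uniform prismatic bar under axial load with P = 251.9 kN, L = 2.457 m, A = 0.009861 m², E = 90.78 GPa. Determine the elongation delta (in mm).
Model: a uniform prismatic bar under axial load, so delta = (P·L) / (A·E).
Convert to SI units:
  P = 251.9 kN = 251900 N
  E = 90.78 GPa = 9.078 × 10¹⁰ Pa
Substitute:
  delta = (251900 × 2.457) / (0.009861 × (9.078 × 10¹⁰))
  delta = 0.0006914 m
Convert: delta = 0.0006914 m = 0.6914 mm
Final answer: delta = 0.6914 mm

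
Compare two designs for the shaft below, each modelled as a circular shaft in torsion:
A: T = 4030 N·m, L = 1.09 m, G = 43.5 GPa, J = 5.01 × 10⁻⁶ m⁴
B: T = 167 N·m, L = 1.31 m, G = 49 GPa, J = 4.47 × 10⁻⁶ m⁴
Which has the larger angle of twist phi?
Model: a circular shaft in torsion, so phi = (T·L) / (G·J) (SI units).
  A: phi = (4030 × 1.09) / ((4.35 × 10¹⁰) × (5.01 × 10⁻⁶)) = 0.02016 rad = 1.155°
  B: phi = (167 × 1.31) / ((4.9 × 10¹⁰) × (4.47 × 10⁻⁶)) = 0.0009988 rad = 0.05723°
1.155° > 0.05723°, so A is larger.
Final answer: A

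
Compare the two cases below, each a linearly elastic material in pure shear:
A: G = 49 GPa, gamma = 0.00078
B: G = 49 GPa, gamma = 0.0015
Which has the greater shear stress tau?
Model: a linearly elastic material in pure shear, so tau = G·gamma (SI units).
  A: tau = (4.9 × 10¹⁰) × 0.00078 = 3.822 × 10⁷ Pa = 38.22 MPa
  B: tau = (4.9 × 10¹⁰) × 0.0015 = 7.35 × 10⁷ Pa = 73.5 MPa
73.5 MPa > 38.22 MPa, so B is larger.
Final answer: B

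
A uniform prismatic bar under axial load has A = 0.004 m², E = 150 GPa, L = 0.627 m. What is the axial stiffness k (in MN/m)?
Model: a uniform prismatic bar under axial load, so k = (A·E) / L.
Convert to SI units:
  E = 150 GPa = 1.5 × 10¹¹ Pa
Substitute:
  k = (0.004 × (1.5 × 10¹¹)) / 0.627
  k = 9.569 × 10⁸ N/m
Convert: k = 9.569 × 10⁸ N/m = 956.9 MN/m
Final answer: k = 956.9 MN/m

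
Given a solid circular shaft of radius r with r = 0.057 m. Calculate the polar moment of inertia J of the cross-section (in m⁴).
Model: a solid circular shaft of radius r, so J = (π·r^4) / 2.
Substitute:
  J = (π × 0.057^4) / 2
  J = 1.658 × 10⁻⁵ m⁴
Final answer: J = 1.658 × 10⁻⁵ m⁴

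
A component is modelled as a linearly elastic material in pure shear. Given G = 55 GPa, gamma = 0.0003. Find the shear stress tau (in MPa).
Model: a linearly elastic material in pure shear, so tau = G·gamma.
Convert to SI units:
  G = 55 GPa = 5.5 × 10¹⁰ Pa
Substitute:
  tau = (5.5 × 10¹⁰) × 0.0003
  tau = 1.65 × 10⁷ Pa
Convert: tau = 1.65 × 10⁷ Pa = 16.5 MPa
Final answer: tau = 16.5 MPa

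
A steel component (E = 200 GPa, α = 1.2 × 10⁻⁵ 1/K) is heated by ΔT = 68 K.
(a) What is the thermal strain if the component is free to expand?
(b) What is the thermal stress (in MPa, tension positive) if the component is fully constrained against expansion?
(a) Free thermal strain ε_th = α·ΔT = (1.2 × 10⁻⁵) × 68 = 0.000816
(b) Fully constrained, the expansion is suppressed, so σ = -E·α·ΔT. Convert E = 200 GPa = 2 × 10¹¹ Pa.
  σ = -(2 × 10¹¹) × (1.2 × 10⁻⁵) × 68 = -1.632 × 10⁸ Pa = -163.2 MPa (compressive)
Final answer: (a) ε_th = 0.000816, (b) σ = -163.2 MPa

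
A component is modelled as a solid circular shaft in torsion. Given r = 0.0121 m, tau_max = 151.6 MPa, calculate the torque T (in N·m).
Model: a solid circular shaft in torsion, so tau_max = (2·T) / (π·r^3).
Solve for T: T = (π·tau_max·r^3) / 2.
Convert to SI units:
  tau_max = 151.6 MPa = 1.516 × 10⁸ Pa
Substitute:
  T = (π × (1.516 × 10⁸) × 0.0121^3) / 2
  T = 421.9 N·m
Final answer: T = 421.9 N·m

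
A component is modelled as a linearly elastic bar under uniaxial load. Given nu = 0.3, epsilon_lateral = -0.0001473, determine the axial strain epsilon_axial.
Model: a linearly elastic bar under uniaxial load, so epsilon_lateral = -nu·epsilon_axial.
Solve for epsilon_axial: epsilon_axial = -epsilon_lateral / nu.
Substitute:
  epsilon_axial = -(-0.0001473) / 0.3
  epsilon_axial = 0.000491
Final answer: epsilon_axial = 0.000491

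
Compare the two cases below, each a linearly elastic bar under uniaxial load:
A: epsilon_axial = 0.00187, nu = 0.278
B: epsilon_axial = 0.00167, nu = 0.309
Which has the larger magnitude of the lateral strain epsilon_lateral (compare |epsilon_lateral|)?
Model: a linearly elastic bar under uniaxial load, so epsilon_lateral = -nu·epsilon_axial (SI units).
  A: epsilon_lateral = -(0.278 × 0.00187) = -0.0005199
  B: epsilon_lateral = -(0.309 × 0.00167) = -0.000516
|epsilon_lateral|: A = 0.0005199, B = 0.000516, so A is larger in magnitude.
Final answer: A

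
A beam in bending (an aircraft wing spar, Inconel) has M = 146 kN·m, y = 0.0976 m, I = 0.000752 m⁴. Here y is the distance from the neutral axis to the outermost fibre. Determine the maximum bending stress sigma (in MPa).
Model: a beam in bending, so sigma = (M·y) / I.
Convert to SI units:
  M = 146 kN·m = 146000 N·m
Substitute:
  sigma = (146000 × 0.0976) / 0.000752
  sigma = 1.895 × 10⁷ Pa
Convert: sigma = 1.895 × 10⁷ Pa = 18.95 MPa
Final answer: sigma = 18.95 MPa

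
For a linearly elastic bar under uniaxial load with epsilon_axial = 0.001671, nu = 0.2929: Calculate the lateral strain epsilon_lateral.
Model: a linearly elastic bar under uniaxial load, so epsilon_lateral = -nu·epsilon_axial.
Substitute:
  epsilon_lateral = -(0.2929 × 0.001671)
  epsilon_lateral = -0.0004894
Final answer: epsilon_lateral = -0.0004894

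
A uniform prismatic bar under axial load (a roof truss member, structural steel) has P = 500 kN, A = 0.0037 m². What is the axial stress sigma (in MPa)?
Model: a uniform prismatic bar under axial load, so sigma = P / A.
Convert to SI units:
  P = 500 kN = 500000 N
Substitute:
  sigma = 500000 / 0.0037
  sigma = 1.351 × 10⁸ Pa
Convert: sigma = 1.351 × 10⁸ Pa = 135.1 MPa
Final answer: sigma = 135.1 MPa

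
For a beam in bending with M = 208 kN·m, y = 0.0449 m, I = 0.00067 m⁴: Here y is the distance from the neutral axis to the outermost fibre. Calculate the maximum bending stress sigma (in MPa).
Model: a beam in bending, so sigma = (M·y) / I.
Convert to SI units:
  M = 208 kN·m = 208000 N·m
Substitute:
  sigma = (208000 × 0.0449) / 0.00067
  sigma = 1.394 × 10⁷ Pa
Convert: sigma = 1.394 × 10⁷ Pa = 13.94 MPa
Final answer: sigma = 13.94 MPa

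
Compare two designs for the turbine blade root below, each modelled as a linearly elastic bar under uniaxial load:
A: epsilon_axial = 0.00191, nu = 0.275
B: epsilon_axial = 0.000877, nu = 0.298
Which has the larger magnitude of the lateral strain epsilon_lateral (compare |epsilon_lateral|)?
Model: a linearly elastic bar under uniaxial load, so epsilon_lateral = -nu·epsilon_axial (SI units).
  A: epsilon_lateral = -(0.275 × 0.00191) = -0.0005253
  B: epsilon_lateral = -(0.298 × 0.000877) = -0.0002613
|epsilon_lateral|: A = 0.0005253, B = 0.0002613, so A is larger in magnitude.
Final answer: A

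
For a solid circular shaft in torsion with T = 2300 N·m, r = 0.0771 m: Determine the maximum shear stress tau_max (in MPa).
Model: a solid circular shaft in torsion, so tau_max = (2·T) / (π·r^3).
Substitute:
  tau_max = (2 × 2300) / (π × 0.0771^3)
  tau_max = 3.195 × 10⁶ Pa
Convert: tau_max = 3.195 × 10⁶ Pa = 3.195 MPa
Final answer: tau_max = 3.195 MPa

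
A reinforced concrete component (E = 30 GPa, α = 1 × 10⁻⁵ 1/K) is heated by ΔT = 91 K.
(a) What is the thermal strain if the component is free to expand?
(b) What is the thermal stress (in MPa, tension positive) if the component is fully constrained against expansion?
(a) Free thermal strain ε_th = α·ΔT = (1 × 10⁻⁵) × 91 = 0.00091
(b) Fully constrained, the expansion is suppressed, so σ = -E·α·ΔT. Convert E = 30 GPa = 3 × 10¹⁰ Pa.
  σ = -(3 × 10¹⁰) × (1 × 10⁻⁵) × 91 = -2.73 × 10⁷ Pa = -27.3 MPa (compressive)
Final answer: (a) ε_th = 0.00091, (b) σ = -27.3 MPa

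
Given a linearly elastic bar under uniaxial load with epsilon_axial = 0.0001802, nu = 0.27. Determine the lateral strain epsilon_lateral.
Model: a linearly elastic bar under uniaxial load, so epsilon_lateral = -nu·epsilon_axial.
Substitute:
  epsilon_lateral = -(0.27 × 0.0001802)
  epsilon_lateral = -4.865 × 10⁻⁵
Final answer: epsilon_lateral = -4.865 × 10⁻⁵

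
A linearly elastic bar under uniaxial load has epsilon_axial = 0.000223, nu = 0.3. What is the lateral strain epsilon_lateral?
Model: a linearly elastic bar under uniaxial load, so epsilon_lateral = -nu·epsilon_axial.
Substitute:
  epsilon_lateral = -(0.3 × 0.000223)
  epsilon_lateral = -6.69 × 10⁻⁵
Final answer: epsilon_lateral = -6.69 × 10⁻⁵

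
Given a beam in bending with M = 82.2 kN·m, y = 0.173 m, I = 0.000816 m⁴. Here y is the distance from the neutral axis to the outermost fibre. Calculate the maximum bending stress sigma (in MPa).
Model: a beam in bending, so sigma = (M·y) / I.
Convert to SI units:
  M = 82.2 kN·m = 82200 N·m
Substitute:
  sigma = (82200 × 0.173) / 0.000816
  sigma = 1.743 × 10⁷ Pa
Convert: sigma = 1.743 × 10⁷ Pa = 17.43 MPa
Final answer: sigma = 17.43 MPa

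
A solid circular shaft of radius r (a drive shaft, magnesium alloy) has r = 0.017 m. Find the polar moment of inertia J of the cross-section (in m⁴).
Model: a solid circular shaft of radius r, so J = (π·r^4) / 2.
Substitute:
  J = (π × 0.017^4) / 2
  J = 1.312 × 10⁻⁷ m⁴
Final answer: J = 1.312 × 10⁻⁷ m⁴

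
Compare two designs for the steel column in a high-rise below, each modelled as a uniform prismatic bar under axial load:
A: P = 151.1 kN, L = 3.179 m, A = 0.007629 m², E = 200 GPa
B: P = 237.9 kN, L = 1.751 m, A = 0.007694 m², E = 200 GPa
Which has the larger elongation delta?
Model: a uniform prismatic bar under axial load, so delta = (P·L) / (A·E) (SI units).
  A: delta = (151100 × 3.179) / (0.007629 × (2 × 10¹¹)) = 0.0003148 m = 0.3148 mm
  B: delta = (237900 × 1.751) / (0.007694 × (2 × 10¹¹)) = 0.0002707 m = 0.2707 mm
0.3148 mm > 0.2707 mm, so A is larger.
Final answer: A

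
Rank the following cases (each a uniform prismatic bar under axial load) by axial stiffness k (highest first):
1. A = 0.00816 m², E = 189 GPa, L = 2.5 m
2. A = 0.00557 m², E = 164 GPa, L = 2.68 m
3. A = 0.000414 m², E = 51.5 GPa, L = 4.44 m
Model: a uniform prismatic bar under axial load, so k = (A·E) / L (SI units).
  Case 1: k = (0.00816 × (1.89 × 10¹¹)) / 2.5 = 6.169 × 10⁸ N/m = 616.9 MN/m
  Case 2: k = (0.00557 × (1.64 × 10¹¹)) / 2.68 = 3.409 × 10⁸ N/m = 340.9 MN/m
  Case 3: k = (0.000414 × (5.15 × 10¹⁰)) / 4.44 = 4.802 × 10⁶ N/m = 4.802 MN/m
Ordering: 616.9 MN/m (case 1) > 340.9 MN/m (case 2) > 4.802 MN/m (case 3)
Final answer: 1, 2, 3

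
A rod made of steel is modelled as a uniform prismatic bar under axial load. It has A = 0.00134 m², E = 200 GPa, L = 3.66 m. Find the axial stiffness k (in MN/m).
Model: a uniform prismatic bar under axial load, so k = (A·E) / L.
Convert to SI units:
  E = 200 GPa = 2 × 10¹¹ Pa
Substitute:
  k = (0.00134 × (2 × 10¹¹)) / 3.66
  k = 7.322 × 10⁷ N/m
Convert: k = 7.322 × 10⁷ N/m = 73.22 MN/m
Final answer: k = 73.22 MN/m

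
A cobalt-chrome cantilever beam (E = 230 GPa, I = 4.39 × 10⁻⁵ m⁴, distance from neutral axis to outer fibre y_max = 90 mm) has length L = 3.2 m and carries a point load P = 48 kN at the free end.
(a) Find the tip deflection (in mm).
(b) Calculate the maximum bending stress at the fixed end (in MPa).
(a) Tip deflection of a cantilever with an end point load: δ = P·L^3 / (3·E·I). Convert P = 48 kN = 48000 N, E = 230 GPa = 2.3 × 10¹¹ Pa.
  δ = (48000 × 3.2^3) / (3 × (2.3 × 10¹¹) × (4.39 × 10⁻⁵)) = 0.05193 m = 51.93 mm
(b) Maximum bending moment at the fixed end: M = P·L = 48000 × 3.2 = 153600 N·m. Convert y_max = 90 mm = 0.09 m.
  σ = M·y_max / I = (153600 × 0.09) / (4.39 × 10⁻⁵) = 3.149 × 10⁸ Pa = 314.9 MPa
Final answer: (a) δ = 51.93 mm, (b) σ = 314.9 MPa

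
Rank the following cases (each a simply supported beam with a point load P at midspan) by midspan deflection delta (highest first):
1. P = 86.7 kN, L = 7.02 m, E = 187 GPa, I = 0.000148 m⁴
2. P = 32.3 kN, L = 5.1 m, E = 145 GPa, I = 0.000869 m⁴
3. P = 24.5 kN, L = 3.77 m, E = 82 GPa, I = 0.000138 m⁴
Model: a simply supported beam with a point load P at midspan, so delta = (P·L^3) / (48·E·I) (SI units).
  Case 1: delta = (86700 × 7.02^3) / (48 × (1.87 × 10¹¹) × 0.000148) = 0.02258 m = 22.58 mm
  Case 2: delta = (32300 × 5.1^3) / (48 × (1.45 × 10¹¹) × 0.000869) = 0.0007084 m = 0.7084 mm
  Case 3: delta = (24500 × 3.77^3) / (48 × (8.2 × 10¹⁰) × 0.000138) = 0.002417 m = 2.417 mm
Ordering: 22.58 mm (case 1) > 2.417 mm (case 3) > 0.7084 mm (case 2)
Final answer: 1, 3, 2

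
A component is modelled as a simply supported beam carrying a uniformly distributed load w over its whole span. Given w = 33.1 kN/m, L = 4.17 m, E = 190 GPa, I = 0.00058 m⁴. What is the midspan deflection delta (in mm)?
Model: a simply supported beam carrying a uniformly distributed load w over its whole span, so delta = (5·w·L^4) / (384·E·I).
Convert to SI units:
  w = 33.1 kN/m = 33100 N/m
  E = 190 GPa = 1.9 × 10¹¹ Pa
Substitute:
  delta = (5 × 33100 × 4.17^4) / (384 × (1.9 × 10¹¹) × 0.00058)
  delta = 0.001183 m
Convert: delta = 0.001183 m = 1.183 mm
Final answer: delta = 1.183 mm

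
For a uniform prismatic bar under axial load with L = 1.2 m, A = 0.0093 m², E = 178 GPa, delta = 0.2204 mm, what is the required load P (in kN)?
Model: a uniform prismatic bar under axial load, so delta = (P·L) / (A·E).
Solve for P: P = (delta·A·E) / L.
Convert to SI units:
  E = 178 GPa = 1.78 × 10¹¹ Pa
  delta = 0.2204 mm = 0.0002204 m
Substitute:
  P = (0.0002204 × 0.0093 × (1.78 × 10¹¹)) / 1.2
  P = 304000 N
Convert: P = 304000 N = 304 kN
Final answer: P = 304 kN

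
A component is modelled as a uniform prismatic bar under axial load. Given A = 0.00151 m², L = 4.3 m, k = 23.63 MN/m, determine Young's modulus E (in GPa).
Model: a uniform prismatic bar under axial load, so k = (A·E) / L.
Solve for E: E = (k·L) / A.
Convert to SI units:
  k = 23.63 MN/m = 2.363 × 10⁷ N/m
Substitute:
  E = ((2.363 × 10⁷) × 4.3) / 0.00151
  E = 6.729 × 10¹⁰ Pa
Convert: E = 6.729 × 10¹⁰ Pa = 67.29 GPa
Final answer: E = 67.29 GPa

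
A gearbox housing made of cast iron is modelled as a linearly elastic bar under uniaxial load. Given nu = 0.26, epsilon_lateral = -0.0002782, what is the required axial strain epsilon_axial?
Model: a linearly elastic bar under uniaxial load, so epsilon_lateral = -nu·epsilon_axial.
Solve for epsilon_axial: epsilon_axial = -epsilon_lateral / nu.
Substitute:
  epsilon_axial = -(-0.0002782) / 0.26
  epsilon_axial = 0.00107
Final answer: epsilon_axial = 0.00107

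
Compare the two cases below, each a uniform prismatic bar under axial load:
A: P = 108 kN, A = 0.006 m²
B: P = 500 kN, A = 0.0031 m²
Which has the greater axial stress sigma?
Model: a uniform prismatic bar under axial load, so sigma = P / A (SI units).
  A: sigma = 108000 / 0.006 = 1.8 × 10⁷ Pa = 18 MPa
  B: sigma = 500000 / 0.0031 = 1.613 × 10⁸ Pa = 161.3 MPa
161.3 MPa > 18 MPa, so B is larger.
Final answer: B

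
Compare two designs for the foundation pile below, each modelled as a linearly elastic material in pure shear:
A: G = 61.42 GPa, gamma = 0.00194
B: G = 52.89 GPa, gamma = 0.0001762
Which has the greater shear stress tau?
Model: a linearly elastic material in pure shear, so tau = G·gamma (SI units).
  A: tau = (6.142 × 10¹⁰) × 0.00194 = 1.192 × 10⁸ Pa = 119.2 MPa
  B: tau = (5.289 × 10¹⁰) × 0.0001762 = 9.319 × 10⁶ Pa = 9.319 MPa
119.2 MPa > 9.319 MPa, so A is larger.
Final answer: A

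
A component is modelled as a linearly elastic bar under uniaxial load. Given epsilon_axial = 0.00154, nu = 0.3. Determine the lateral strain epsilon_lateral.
Model: a linearly elastic bar under uniaxial load, so epsilon_lateral = -nu·epsilon_axial.
Substitute:
  epsilon_lateral = -(0.3 × 0.00154)
  epsilon_lateral = -0.000462
Final answer: epsilon_lateral = -0.000462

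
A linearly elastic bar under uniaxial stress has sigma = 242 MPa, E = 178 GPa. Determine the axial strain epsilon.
Model: a linearly elastic bar under uniaxial stress, so epsilon = sigma / E.
Convert to SI units:
  sigma = 242 MPa = 2.42 × 10⁸ Pa
  E = 178 GPa = 1.78 × 10¹¹ Pa
Substitute:
  epsilon = (2.42 × 10⁸) / (1.78 × 10¹¹)
  epsilon = 0.00136
Final answer: epsilon = 0.00136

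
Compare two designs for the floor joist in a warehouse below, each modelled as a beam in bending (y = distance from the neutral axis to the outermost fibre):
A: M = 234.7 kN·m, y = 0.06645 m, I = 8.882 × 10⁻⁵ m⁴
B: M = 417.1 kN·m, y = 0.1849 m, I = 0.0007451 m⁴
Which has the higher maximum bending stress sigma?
Model: a beam in bending (y = distance from the neutral axis to the outermost fibre), so sigma = (M·y) / I (SI units).
  A: sigma = (234700 × 0.06645) / (8.882 × 10⁻⁵) = 1.756 × 10⁸ Pa = 175.6 MPa
  B: sigma = (417100 × 0.1849) / 0.0007451 = 1.035 × 10⁸ Pa = 103.5 MPa
175.6 MPa > 103.5 MPa, so A is larger.
Final answer: A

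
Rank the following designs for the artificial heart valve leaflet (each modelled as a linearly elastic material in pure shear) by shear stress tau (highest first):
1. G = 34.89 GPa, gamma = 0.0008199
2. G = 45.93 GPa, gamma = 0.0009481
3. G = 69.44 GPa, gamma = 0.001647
Model: a linearly elastic material in pure shear, so tau = G·gamma (SI units).
  Case 1: tau = (3.489 × 10¹⁰) × 0.0008199 = 2.861 × 10⁷ Pa = 28.61 MPa
  Case 2: tau = (4.593 × 10¹⁰) × 0.0009481 = 4.355 × 10⁷ Pa = 43.55 MPa
  Case 3: tau = (6.944 × 10¹⁰) × 0.001647 = 1.144 × 10⁸ Pa = 114.4 MPa
Ordering: 114.4 MPa (case 3) > 43.55 MPa (case 2) > 28.61 MPa (case 1)
Final answer: 3, 2, 1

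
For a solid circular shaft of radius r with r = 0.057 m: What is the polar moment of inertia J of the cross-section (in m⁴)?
Model: a solid circular shaft of radius r, so J = (π·r^4) / 2.
Substitute:
  J = (π × 0.057^4) / 2
  J = 1.658 × 10⁻⁵ m⁴
Final answer: J = 1.658 × 10⁻⁵ m⁴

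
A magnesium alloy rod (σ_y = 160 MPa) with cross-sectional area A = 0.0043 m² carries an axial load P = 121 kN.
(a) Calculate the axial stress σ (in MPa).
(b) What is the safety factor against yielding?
(a) Axial stress σ = P/A. Convert P = 121 kN = 121000 N.
  σ = 121000 / 0.0043 = 2.814 × 10⁷ Pa = 28.14 MPa
(b) Safety factor SF = σ_y/σ = 160 / 28.14 = 5.686
Final answer: (a) σ = 28.14 MPa, (b) SF = 5.686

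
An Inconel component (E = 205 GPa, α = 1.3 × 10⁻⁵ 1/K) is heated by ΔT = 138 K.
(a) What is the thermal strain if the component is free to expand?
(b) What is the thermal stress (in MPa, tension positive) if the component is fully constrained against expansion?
(a) Free thermal strain ε_th = α·ΔT = (1.3 × 10⁻⁵) × 138 = 0.001794
(b) Fully constrained, the expansion is suppressed, so σ = -E·α·ΔT. Convert E = 205 GPa = 2.05 × 10¹¹ Pa.
  σ = -(2.05 × 10¹¹) × (1.3 × 10⁻⁵) × 138 = -3.678 × 10⁸ Pa = -367.8 MPa (compressive)
Final answer: (a) ε_th = 0.001794, (b) σ = -367.8 MPa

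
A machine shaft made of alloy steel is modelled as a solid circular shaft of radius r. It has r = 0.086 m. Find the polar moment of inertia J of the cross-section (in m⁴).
Model: a solid circular shaft of radius r, so J = (π·r^4) / 2.
Substitute:
  J = (π × 0.086^4) / 2
  J = 8.592 × 10⁻⁵ m⁴
Final answer: J = 8.592 × 10⁻⁵ m⁴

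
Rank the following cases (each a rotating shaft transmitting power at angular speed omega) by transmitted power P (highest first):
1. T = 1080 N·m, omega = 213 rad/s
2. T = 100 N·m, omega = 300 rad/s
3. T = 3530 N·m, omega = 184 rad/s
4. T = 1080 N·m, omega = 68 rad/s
Model: a rotating shaft transmitting power at angular speed omega, so P = T·omega (SI units).
  Case 1: P = 1080 × 213 = 230000 W = 230 kW
  Case 2: P = 100 × 300 = 30000 W = 30 kW
  Case 3: P = 3530 × 184 = 649500 W = 649.5 kW
  Case 4: P = 1080 × 68 = 73440 W = 73.44 kW
Ordering: 649.5 kW (case 3) > 230 kW (case 1) > 73.44 kW (case 4) > 30 kW (case 2)
Final answer: 3, 1, 4, 2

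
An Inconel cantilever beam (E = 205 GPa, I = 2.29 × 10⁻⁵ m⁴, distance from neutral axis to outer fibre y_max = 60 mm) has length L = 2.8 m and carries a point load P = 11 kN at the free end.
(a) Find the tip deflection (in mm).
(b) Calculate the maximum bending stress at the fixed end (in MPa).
(a) Tip deflection of a cantilever with an end point load: δ = P·L^3 / (3·E·I). Convert P = 11 kN = 11000 N, E = 205 GPa = 2.05 × 10¹¹ Pa.
  δ = (11000 × 2.8^3) / (3 × (2.05 × 10¹¹) × (2.29 × 10⁻⁵)) = 0.01715 m = 17.15 mm
(b) Maximum bending moment at the fixed end: M = P·L = 11000 × 2.8 = 30800 N·m. Convert y_max = 60 mm = 0.06 m.
  σ = M·y_max / I = (30800 × 0.06) / (2.29 × 10⁻⁵) = 8.07 × 10⁷ Pa = 80.7 MPa
Final answer: (a) δ = 17.15 mm, (b) σ = 80.7 MPa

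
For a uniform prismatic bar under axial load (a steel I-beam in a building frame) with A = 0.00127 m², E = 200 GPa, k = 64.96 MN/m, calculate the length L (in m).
Model: a uniform prismatic bar under axial load, so k = (A·E) / L.
Solve for L: L = (A·E) / k.
Convert to SI units:
  E = 200 GPa = 2 × 10¹¹ Pa
  k = 64.96 MN/m = 6.496 × 10⁷ N/m
Substitute:
  L = (0.00127 × (2 × 10¹¹)) / (6.496 × 10⁷)
  L = 3.91 m
Final answer: L = 3.91 m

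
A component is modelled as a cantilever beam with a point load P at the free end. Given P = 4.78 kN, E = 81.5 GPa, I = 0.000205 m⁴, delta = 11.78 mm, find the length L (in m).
Model: a cantilever beam with a point load P at the free end, so delta = (P·L^3) / (3·E·I).
Solve for L: L = ((3·delta·E·I) / P)^(1/3).
Convert to SI units:
  P = 4.78 kN = 4780 N
  E = 81.5 GPa = 8.15 × 10¹⁰ Pa
  delta = 11.78 mm = 0.01178 m
Substitute:
  L = ((3 × 0.01178 × (8.15 × 10¹⁰) × 0.000205) / 4780)^(1/3)
  L = 4.98 m
Final answer: L = 4.98 m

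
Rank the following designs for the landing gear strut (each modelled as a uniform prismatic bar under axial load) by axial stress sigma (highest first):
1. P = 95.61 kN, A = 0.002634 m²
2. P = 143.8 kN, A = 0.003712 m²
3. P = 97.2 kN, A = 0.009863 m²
Model: a uniform prismatic bar under axial load, so sigma = P / A (SI units).
  Case 1: sigma = 95610 / 0.002634 = 3.63 × 10⁷ Pa = 36.3 MPa
  Case 2: sigma = 143800 / 0.003712 = 3.874 × 10⁷ Pa = 38.74 MPa
  Case 3: sigma = 97200 / 0.009863 = 9.855 × 10⁶ Pa = 9.855 MPa
Ordering: 38.74 MPa (case 2) > 36.3 MPa (case 1) > 9.855 MPa (case 3)
Final answer: 2, 1, 3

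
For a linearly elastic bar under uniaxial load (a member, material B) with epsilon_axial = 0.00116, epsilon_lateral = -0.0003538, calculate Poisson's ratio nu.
Model: a linearly elastic bar under uniaxial load, so epsilon_lateral = -nu·epsilon_axial.
Solve for nu: nu = -epsilon_lateral / epsilon_axial.
Substitute:
  nu = -(-0.0003538) / 0.00116
  nu = 0.305
Final answer: nu = 0.305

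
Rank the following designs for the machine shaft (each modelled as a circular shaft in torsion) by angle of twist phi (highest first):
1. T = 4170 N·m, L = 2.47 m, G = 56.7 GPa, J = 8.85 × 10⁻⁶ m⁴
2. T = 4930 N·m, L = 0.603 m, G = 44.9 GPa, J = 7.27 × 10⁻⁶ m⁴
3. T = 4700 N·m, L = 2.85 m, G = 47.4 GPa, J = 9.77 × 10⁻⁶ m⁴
Model: a circular shaft in torsion, so phi = (T·L) / (G·J) (SI units).
  Case 1: phi = (4170 × 2.47) / ((5.67 × 10¹⁰) × (8.85 × 10⁻⁶)) = 0.02053 rad = 1.176°
  Case 2: phi = (4930 × 0.603) / ((4.49 × 10¹⁰) × (7.27 × 10⁻⁶)) = 0.009107 rad = 0.5218°
  Case 3: phi = (4700 × 2.85) / ((4.74 × 10¹⁰) × (9.77 × 10⁻⁶)) = 0.02892 rad = 1.657°
Ordering: 1.657° (case 3) > 1.176° (case 1) > 0.5218° (case 2)
Final answer: 3, 1, 2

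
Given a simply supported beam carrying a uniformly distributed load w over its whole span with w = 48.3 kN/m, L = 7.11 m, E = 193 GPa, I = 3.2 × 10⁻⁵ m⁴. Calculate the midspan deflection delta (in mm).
Model: a simply supported beam carrying a uniformly distributed load w over its whole span, so delta = (5·w·L^4) / (384·E·I).
Convert to SI units:
  w = 48.3 kN/m = 48300 N/m
  E = 193 GPa = 1.93 × 10¹¹ Pa
Substitute:
  delta = (5 × 48300 × 7.11^4) / (384 × (1.93 × 10¹¹) × (3.2 × 10⁻⁵))
  delta = 0.2602 m
Convert: delta = 0.2602 m = 260.2 mm
Final answer: delta = 260.2 mm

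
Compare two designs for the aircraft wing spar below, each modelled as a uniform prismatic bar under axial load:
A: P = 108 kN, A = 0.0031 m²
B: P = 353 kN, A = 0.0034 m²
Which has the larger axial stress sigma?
Model: a uniform prismatic bar under axial load, so sigma = P / A (SI units).
  A: sigma = 108000 / 0.0031 = 3.484 × 10⁷ Pa = 34.84 MPa
  B: sigma = 353000 / 0.0034 = 1.038 × 10⁸ Pa = 103.8 MPa
103.8 MPa > 34.84 MPa, so B is larger.
Final answer: B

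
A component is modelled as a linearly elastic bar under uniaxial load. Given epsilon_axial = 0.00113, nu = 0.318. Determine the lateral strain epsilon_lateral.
Model: a linearly elastic bar under uniaxial load, so epsilon_lateral = -nu·epsilon_axial.
Substitute:
  epsilon_lateral = -(0.318 × 0.00113)
  epsilon_lateral = -0.0003593
Final answer: epsilon_lateral = -0.0003593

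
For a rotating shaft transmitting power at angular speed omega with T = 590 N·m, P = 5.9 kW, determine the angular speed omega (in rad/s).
Model: a rotating shaft transmitting power at angular speed omega, so P = T·omega.
Solve for omega: omega = P / T.
Convert to SI units:
  P = 5.9 kW = 5900 W
Substitute:
  omega = 5900 / 590
  omega = 10 rad/s
Final answer: omega = 10 rad/s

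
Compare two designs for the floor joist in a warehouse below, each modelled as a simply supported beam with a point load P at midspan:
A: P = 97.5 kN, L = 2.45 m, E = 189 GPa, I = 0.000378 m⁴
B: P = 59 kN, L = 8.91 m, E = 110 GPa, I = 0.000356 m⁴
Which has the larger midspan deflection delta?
Model: a simply supported beam with a point load P at midspan, so delta = (P·L^3) / (48·E·I) (SI units).
  A: delta = (97500 × 2.45^3) / (48 × (1.89 × 10¹¹) × 0.000378) = 0.0004181 m = 0.4181 mm
  B: delta = (59000 × 8.91^3) / (48 × (1.1 × 10¹¹) × 0.000356) = 0.0222 m = 22.2 mm
22.2 mm > 0.4181 mm, so B is larger.
Final answer: B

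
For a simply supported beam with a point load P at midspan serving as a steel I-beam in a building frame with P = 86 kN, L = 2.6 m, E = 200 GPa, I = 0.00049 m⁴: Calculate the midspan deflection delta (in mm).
Model: a simply supported beam with a point load P at midspan, so delta = (P·L^3) / (48·E·I).
Convert to SI units:
  P = 86 kN = 86000 N
  E = 200 GPa = 2 × 10¹¹ Pa
Substitute:
  delta = (86000 × 2.6^3) / (48 × (2 × 10¹¹) × 0.00049)
  delta = 0.0003213 m
Convert: delta = 0.0003213 m = 0.3213 mm
Final answer: delta = 0.3213 mm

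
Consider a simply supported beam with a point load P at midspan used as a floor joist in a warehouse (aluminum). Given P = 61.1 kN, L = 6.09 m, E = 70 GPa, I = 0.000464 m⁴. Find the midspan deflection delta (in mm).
Model: a simply supported beam with a point load P at midspan, so delta = (P·L^3) / (48·E·I).
Convert to SI units:
  P = 61.1 kN = 61100 N
  E = 70 GPa = 7 × 10¹⁰ Pa
Substitute:
  delta = (61100 × 6.09^3) / (48 × (7 × 10¹⁰) × 0.000464)
  delta = 0.008852 m
Convert: delta = 0.008852 m = 8.852 mm
Final answer: delta = 8.852 mm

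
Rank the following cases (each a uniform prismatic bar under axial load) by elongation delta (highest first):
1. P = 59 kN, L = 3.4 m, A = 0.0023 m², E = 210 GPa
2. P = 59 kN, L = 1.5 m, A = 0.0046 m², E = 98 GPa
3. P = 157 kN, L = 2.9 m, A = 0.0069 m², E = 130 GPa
Model: a uniform prismatic bar under axial load, so delta = (P·L) / (A·E) (SI units).
  Case 1: delta = (59000 × 3.4) / (0.0023 × (2.1 × 10¹¹)) = 0.0004153 m = 0.4153 mm
  Case 2: delta = (59000 × 1.5) / (0.0046 × (9.8 × 10¹⁰)) = 0.0001963 m = 0.1963 mm
  Case 3: delta = (157000 × 2.9) / (0.0069 × (1.3 × 10¹¹)) = 0.0005076 m = 0.5076 mm
Ordering: 0.5076 mm (case 3) > 0.4153 mm (case 1) > 0.1963 mm (case 2)
Final answer: 3, 1, 2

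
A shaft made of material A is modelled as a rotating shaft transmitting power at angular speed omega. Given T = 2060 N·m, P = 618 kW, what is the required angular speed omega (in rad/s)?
Model: a rotating shaft transmitting power at angular speed omega, so P = T·omega.
Solve for omega: omega = P / T.
Convert to SI units:
  P = 618 kW = 618000 W
Substitute:
  omega = 618000 / 2060
  omega = 300 rad/s
Final answer: omega = 300 rad/s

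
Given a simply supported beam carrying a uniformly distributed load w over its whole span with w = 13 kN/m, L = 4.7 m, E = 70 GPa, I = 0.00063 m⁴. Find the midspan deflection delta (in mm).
Model: a simply supported beam carrying a uniformly distributed load w over its whole span, so delta = (5·w·L^4) / (384·E·I).
Convert to SI units:
  w = 13 kN/m = 13000 N/m
  E = 70 GPa = 7 × 10¹⁰ Pa
Substitute:
  delta = (5 × 13000 × 4.7^4) / (384 × (7 × 10¹⁰) × 0.00063)
  delta = 0.001873 m
Convert: delta = 0.001873 m = 1.873 mm
Final answer: delta = 1.873 mm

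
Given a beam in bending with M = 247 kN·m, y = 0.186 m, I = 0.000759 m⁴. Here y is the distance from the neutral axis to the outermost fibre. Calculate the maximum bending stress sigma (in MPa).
Model: a beam in bending, so sigma = (M·y) / I.
Convert to SI units:
  M = 247 kN·m = 247000 N·m
Substitute:
  sigma = (247000 × 0.186) / 0.000759
  sigma = 6.053 × 10⁷ Pa
Convert: sigma = 6.053 × 10⁷ Pa = 60.53 MPa
Final answer: sigma = 60.53 MPa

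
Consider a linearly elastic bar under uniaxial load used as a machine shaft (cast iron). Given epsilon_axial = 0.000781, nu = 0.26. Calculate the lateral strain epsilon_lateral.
Model: a linearly elastic bar under uniaxial load, so epsilon_lateral = -nu·epsilon_axial.
Substitute:
  epsilon_lateral = -(0.26 × 0.000781)
  epsilon_lateral = -0.0002031
Final answer: epsilon_lateral = -0.0002031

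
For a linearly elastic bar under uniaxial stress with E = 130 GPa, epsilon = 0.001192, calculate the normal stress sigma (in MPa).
Model: a linearly elastic bar under uniaxial stress, so epsilon = sigma / E.
Solve for sigma: sigma = epsilon·E.
Convert to SI units:
  E = 130 GPa = 1.3 × 10¹¹ Pa
Substitute:
  sigma = 0.001192 × (1.3 × 10¹¹)
  sigma = 1.55 × 10⁸ Pa
Convert: sigma = 1.55 × 10⁸ Pa = 155 MPa
Final answer: sigma = 155 MPa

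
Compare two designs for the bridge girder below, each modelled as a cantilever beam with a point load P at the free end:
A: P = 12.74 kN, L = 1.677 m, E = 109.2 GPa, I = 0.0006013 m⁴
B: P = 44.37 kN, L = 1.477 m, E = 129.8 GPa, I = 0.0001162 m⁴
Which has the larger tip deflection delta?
Model: a cantilever beam with a point load P at the free end, so delta = (P·L^3) / (3·E·I) (SI units).
  A: delta = (12740 × 1.677^3) / (3 × (1.092 × 10¹¹) × 0.0006013) = 0.000305 m = 0.305 mm
  B: delta = (44370 × 1.477^3) / (3 × (1.298 × 10¹¹) × 0.0001162) = 0.00316 m = 3.16 mm
3.16 mm > 0.305 mm, so B is larger.
Final answer: B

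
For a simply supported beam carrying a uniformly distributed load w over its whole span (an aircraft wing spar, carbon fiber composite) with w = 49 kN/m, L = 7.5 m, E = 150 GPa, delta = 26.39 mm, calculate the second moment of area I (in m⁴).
Model: a simply supported beam carrying a uniformly distributed load w over its whole span, so delta = (5·w·L^4) / (384·E·I).
Solve for I: I = (5·w·L^4) / (384·delta·E).
Convert to SI units:
  w = 49 kN/m = 49000 N/m
  E = 150 GPa = 1.5 × 10¹¹ Pa
  delta = 26.39 mm = 0.02639 m
Substitute:
  I = (5 × 49000 × 7.5^4) / (384 × 0.02639 × (1.5 × 10¹¹))
  I = 0.00051 m⁴
Final answer: I = 0.00051 m⁴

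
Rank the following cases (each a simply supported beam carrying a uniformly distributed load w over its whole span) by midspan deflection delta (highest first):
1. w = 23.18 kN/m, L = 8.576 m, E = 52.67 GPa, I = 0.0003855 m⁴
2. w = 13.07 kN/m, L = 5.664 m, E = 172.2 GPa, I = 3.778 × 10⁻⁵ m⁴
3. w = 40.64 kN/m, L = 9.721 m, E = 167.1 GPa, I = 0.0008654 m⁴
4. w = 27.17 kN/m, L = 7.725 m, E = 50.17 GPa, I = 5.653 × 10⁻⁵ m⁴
Model: a simply supported beam carrying a uniformly distributed load w over its whole span, so delta = (5·w·L^4) / (384·E·I) (SI units).
  Case 1: delta = (5 × 23180 × 8.576^4) / (384 × (5.267 × 10¹⁰) × 0.0003855) = 0.08041 m = 80.41 mm
  Case 2: delta = (5 × 13070 × 5.664^4) / (384 × (1.722 × 10¹¹) × (3.778 × 10⁻⁵)) = 0.02692 m = 26.92 mm
  Case 3: delta = (5 × 40640 × 9.721^4) / (384 × (1.671 × 10¹¹) × 0.0008654) = 0.03268 m = 32.68 mm
  Case 4: delta = (5 × 27170 × 7.725^4) / (384 × (5.017 × 10¹⁰) × (5.653 × 10⁻⁵)) = 0.4442 m = 444.2 mm
Ordering: 444.2 mm (case 4) > 80.41 mm (case 1) > 32.68 mm (case 3) > 26.92 mm (case 2)
Final answer: 4, 1, 3, 2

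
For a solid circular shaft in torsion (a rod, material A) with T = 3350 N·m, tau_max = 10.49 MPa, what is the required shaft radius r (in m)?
Model: a solid circular shaft in torsion, so tau_max = (2·T) / (π·r^3).
Solve for r: r = ((2·T) / (π·tau_max))^(1/3).
Convert to SI units:
  tau_max = 10.49 MPa = 1.049 × 10⁷ Pa
Substitute:
  r = ((2 × 3350) / (π × (1.049 × 10⁷)))^(1/3)
  r = 0.0588 m
Final answer: r = 0.0588 m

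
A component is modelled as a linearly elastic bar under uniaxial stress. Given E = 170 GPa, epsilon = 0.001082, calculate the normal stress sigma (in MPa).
Model: a linearly elastic bar under uniaxial stress, so epsilon = sigma / E.
Solve for sigma: sigma = epsilon·E.
Convert to SI units:
  E = 170 GPa = 1.7 × 10¹¹ Pa
Substitute:
  sigma = 0.001082 × (1.7 × 10¹¹)
  sigma = 1.839 × 10⁸ Pa
Convert: sigma = 1.839 × 10⁸ Pa = 183.9 MPa
Final answer: sigma = 183.9 MPa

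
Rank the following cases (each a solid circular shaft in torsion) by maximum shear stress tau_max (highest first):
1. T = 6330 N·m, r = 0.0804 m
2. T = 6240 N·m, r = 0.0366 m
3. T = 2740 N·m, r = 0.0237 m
Model: a solid circular shaft in torsion, so tau_max = (2·T) / (π·r^3) (SI units).
  Case 1: tau_max = (2 × 6330) / (π × 0.0804^3) = 7.754 × 10⁶ Pa = 7.754 MPa
  Case 2: tau_max = (2 × 6240) / (π × 0.0366^3) = 8.103 × 10⁷ Pa = 81.03 MPa
  Case 3: tau_max = (2 × 2740) / (π × 0.0237^3) = 1.31 × 10⁸ Pa = 131 MPa
Ordering: 131 MPa (case 3) > 81.03 MPa (case 2) > 7.754 MPa (case 1)
Final answer: 3, 2, 1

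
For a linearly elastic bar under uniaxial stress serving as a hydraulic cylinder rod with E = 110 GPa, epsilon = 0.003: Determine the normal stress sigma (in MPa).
Model: a linearly elastic bar under uniaxial stress, so sigma = E·epsilon.
Convert to SI units:
  E = 110 GPa = 1.1 × 10¹¹ Pa
Substitute:
  sigma = (1.1 × 10¹¹) × 0.003
  sigma = 3.3 × 10⁸ Pa
Convert: sigma = 3.3 × 10⁸ Pa = 330 MPa
Final answer: sigma = 330 MPa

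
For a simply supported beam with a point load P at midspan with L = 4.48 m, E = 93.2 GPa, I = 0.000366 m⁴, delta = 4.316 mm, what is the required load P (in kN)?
Model: a simply supported beam with a point load P at midspan, so delta = (P·L^3) / (48·E·I).
Solve for P: P = (48·delta·E·I) / L^3.
Convert to SI units:
  E = 93.2 GPa = 9.32 × 10¹⁰ Pa
  delta = 4.316 mm = 0.004316 m
Substitute:
  P = (48 × 0.004316 × (9.32 × 10¹⁰) × 0.000366) / 4.48^3
  P = 78590 N
Convert: P = 78590 N = 78.59 kN
Final answer: P = 78.59 kN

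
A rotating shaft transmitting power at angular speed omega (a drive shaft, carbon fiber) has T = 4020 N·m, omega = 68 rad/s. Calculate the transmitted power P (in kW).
Model: a rotating shaft transmitting power at angular speed omega, so P = T·omega.
Substitute:
  P = 4020 × 68
  P = 273400 W
Convert: P = 273400 W = 273.4 kW
Final answer: P = 273.4 kW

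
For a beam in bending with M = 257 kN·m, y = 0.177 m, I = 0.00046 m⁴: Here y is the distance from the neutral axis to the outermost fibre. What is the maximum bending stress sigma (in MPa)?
Model: a beam in bending, so sigma = (M·y) / I.
Convert to SI units:
  M = 257 kN·m = 257000 N·m
Substitute:
  sigma = (257000 × 0.177) / 0.00046
  sigma = 9.889 × 10⁷ Pa
Convert: sigma = 9.889 × 10⁷ Pa = 98.89 MPa
Final answer: sigma = 98.89 MPa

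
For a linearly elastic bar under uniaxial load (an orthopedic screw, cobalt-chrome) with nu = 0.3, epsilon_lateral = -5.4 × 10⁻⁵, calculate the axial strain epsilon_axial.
Model: a linearly elastic bar under uniaxial load, so epsilon_lateral = -nu·epsilon_axial.
Solve for epsilon_axial: epsilon_axial = -epsilon_lateral / nu.
Substitute:
  epsilon_axial = -(-5.4 × 10⁻⁵) / 0.3
  epsilon_axial = 0.00018
Final answer: epsilon_axial = 0.00018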